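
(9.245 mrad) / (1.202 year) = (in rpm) 2.329e-09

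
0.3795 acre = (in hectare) 0.1536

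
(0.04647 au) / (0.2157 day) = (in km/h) 1.343e+06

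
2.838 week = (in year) 0.05443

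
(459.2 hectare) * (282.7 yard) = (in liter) 1.187e+12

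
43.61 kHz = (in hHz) 436.1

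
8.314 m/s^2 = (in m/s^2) 8.314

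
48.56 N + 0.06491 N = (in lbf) 10.93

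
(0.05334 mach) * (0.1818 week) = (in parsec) 6.472e-11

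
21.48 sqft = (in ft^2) 21.48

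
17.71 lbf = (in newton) 78.78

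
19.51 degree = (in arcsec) 7.024e+04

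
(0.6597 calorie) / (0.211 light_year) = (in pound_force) 3.108e-16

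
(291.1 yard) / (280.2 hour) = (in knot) 0.0005129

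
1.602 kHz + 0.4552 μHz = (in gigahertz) 1.602e-06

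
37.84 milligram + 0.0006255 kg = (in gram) 0.6633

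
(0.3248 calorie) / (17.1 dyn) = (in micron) 7.947e+09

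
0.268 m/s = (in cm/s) 26.8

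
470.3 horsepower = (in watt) 3.507e+05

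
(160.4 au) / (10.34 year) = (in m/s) 7.359e+04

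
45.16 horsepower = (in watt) 3.368e+04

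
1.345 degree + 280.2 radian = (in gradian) 1.784e+04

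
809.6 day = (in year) 2.218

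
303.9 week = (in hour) 5.106e+04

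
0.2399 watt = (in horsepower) 0.0003217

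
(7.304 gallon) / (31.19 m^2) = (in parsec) 2.873e-20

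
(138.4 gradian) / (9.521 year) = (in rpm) 6.914e-08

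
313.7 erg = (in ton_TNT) 7.498e-15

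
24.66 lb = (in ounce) 394.6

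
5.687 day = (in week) 0.8124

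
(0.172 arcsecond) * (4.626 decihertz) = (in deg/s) 2.21e-05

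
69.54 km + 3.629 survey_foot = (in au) 4.649e-07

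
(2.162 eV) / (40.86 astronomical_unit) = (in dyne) 5.667e-27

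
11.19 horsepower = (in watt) 8344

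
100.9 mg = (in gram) 0.1009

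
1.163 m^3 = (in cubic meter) 1.163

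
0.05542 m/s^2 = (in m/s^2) 0.05542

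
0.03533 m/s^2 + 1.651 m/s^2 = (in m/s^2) 1.686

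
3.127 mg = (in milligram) 3.127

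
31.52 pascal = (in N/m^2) 31.52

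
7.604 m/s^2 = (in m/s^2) 7.604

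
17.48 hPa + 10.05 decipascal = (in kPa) 1.749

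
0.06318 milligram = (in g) 6.318e-05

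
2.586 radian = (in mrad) 2586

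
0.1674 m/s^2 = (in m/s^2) 0.1674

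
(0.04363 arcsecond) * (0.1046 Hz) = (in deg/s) 1.268e-06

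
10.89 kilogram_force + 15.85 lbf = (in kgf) 18.08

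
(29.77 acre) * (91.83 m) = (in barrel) 6.959e+07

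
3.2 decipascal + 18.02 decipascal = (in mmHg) 0.01592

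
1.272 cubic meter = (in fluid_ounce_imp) 4.477e+04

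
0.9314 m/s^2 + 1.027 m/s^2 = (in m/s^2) 1.958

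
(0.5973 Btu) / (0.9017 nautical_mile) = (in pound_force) 0.08484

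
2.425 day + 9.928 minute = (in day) 2.432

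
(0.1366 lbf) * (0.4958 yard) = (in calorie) 0.06584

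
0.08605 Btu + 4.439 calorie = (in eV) 6.826e+20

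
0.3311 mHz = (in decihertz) 0.003311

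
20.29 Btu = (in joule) 2.141e+04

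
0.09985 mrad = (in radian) 9.985e-05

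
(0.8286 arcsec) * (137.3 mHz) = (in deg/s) 3.16e-05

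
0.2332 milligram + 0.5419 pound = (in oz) 8.67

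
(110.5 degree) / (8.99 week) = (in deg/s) 2.032e-05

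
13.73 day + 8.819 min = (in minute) 1.978e+04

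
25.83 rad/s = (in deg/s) 1480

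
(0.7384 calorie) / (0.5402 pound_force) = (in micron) 1.286e+06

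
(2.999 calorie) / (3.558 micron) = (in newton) 3.527e+06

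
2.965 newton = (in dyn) 2.965e+05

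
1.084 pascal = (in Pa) 1.084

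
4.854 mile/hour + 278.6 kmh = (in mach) 0.2337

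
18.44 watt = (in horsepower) 0.02473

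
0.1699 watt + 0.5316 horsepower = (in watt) 396.6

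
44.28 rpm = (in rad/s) 4.637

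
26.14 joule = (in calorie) 6.248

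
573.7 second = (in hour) 0.1594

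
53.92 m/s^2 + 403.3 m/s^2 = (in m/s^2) 457.2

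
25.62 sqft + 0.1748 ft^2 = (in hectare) 0.0002396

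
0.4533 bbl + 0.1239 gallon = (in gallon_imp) 15.96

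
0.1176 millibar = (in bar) 0.0001176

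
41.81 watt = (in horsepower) 0.05607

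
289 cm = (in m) 2.89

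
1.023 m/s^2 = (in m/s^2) 1.023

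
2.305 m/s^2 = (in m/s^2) 2.305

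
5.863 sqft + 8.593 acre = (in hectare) 3.478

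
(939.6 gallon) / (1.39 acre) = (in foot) 0.002074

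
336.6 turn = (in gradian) 1.346e+05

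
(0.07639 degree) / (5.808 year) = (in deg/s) 4.171e-10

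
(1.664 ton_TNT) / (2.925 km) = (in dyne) 2.38e+11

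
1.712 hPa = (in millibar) 1.712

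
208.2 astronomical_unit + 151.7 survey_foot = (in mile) 1.935e+10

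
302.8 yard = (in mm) 2.769e+05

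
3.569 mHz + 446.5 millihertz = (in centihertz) 45.01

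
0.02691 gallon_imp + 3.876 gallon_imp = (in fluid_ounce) 600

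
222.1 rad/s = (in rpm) 2121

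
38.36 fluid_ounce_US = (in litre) 1.134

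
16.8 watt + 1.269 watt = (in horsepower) 0.02423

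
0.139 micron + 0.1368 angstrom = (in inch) 5.473e-06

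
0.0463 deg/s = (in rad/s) 0.0008081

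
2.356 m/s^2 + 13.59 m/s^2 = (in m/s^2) 15.95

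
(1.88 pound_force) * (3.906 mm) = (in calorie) 0.007807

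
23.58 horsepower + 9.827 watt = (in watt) 1.759e+04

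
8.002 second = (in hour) 0.002223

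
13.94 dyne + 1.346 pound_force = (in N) 5.987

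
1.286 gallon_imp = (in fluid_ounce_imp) 205.8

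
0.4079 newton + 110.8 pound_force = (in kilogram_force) 50.3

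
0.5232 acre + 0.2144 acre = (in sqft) 3.213e+04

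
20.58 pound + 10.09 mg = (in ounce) 329.3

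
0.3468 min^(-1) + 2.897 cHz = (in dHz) 0.3475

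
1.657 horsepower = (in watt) 1236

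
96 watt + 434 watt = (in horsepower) 0.7107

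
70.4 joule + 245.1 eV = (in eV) 4.394e+20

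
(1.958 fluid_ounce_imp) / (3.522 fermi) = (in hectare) 1.58e+06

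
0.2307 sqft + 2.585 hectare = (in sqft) 2.782e+05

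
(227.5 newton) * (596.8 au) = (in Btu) 1.925e+13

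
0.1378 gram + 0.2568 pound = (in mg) 1.166e+05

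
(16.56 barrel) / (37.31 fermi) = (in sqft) 7.596e+14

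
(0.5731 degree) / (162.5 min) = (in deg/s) 5.878e-05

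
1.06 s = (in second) 1.06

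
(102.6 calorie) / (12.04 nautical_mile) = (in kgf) 0.001963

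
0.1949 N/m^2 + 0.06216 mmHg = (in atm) 8.371e-05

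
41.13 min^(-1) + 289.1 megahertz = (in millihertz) 2.891e+11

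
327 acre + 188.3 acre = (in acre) 515.3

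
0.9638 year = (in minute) 5.066e+05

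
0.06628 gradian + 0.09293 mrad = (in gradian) 0.0722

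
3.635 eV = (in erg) 5.824e-12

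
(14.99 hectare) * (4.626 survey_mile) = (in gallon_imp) 2.455e+11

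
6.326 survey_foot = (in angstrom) 1.928e+10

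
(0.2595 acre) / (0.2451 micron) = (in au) 0.02864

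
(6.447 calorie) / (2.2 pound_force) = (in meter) 2.756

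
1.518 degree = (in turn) 0.004217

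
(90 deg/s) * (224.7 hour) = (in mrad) 1.271e+09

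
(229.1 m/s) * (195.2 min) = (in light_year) 2.836e-10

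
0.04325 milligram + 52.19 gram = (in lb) 0.1151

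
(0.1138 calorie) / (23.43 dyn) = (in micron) 2.032e+09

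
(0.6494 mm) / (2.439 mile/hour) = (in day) 6.894e-09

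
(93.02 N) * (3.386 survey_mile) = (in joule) 5.069e+05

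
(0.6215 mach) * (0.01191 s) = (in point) 7144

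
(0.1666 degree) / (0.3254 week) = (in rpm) 1.411e-07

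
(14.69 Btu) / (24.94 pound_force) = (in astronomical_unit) 9.339e-10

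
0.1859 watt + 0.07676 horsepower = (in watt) 57.43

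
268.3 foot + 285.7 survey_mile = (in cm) 4.599e+07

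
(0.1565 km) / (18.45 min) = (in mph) 0.3162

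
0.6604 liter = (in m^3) 0.0006604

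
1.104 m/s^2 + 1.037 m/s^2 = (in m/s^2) 2.141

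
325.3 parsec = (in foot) 3.293e+19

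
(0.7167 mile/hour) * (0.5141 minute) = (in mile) 0.006141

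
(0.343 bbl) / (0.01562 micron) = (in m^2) 3.491e+06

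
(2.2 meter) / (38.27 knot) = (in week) 1.848e-07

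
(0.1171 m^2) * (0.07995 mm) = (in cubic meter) 9.362e-06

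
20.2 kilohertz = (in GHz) 2.02e-05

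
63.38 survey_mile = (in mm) 1.02e+08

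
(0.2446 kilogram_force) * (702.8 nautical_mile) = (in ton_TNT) 0.0007462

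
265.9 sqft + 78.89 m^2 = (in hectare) 0.01036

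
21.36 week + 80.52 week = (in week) 101.9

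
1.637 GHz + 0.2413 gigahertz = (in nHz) 1.878e+18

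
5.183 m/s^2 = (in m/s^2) 5.183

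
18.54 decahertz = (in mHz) 1.854e+05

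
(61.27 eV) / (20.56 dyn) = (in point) 1.353e-10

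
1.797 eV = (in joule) 2.879e-19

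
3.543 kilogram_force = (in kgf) 3.543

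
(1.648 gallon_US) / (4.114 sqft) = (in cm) 1.632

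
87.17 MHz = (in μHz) 8.717e+13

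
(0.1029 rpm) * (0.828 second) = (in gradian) 0.568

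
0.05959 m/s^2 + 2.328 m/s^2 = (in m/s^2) 2.388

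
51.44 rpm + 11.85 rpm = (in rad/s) 6.628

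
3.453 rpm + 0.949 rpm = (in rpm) 4.402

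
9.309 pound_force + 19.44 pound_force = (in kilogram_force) 13.04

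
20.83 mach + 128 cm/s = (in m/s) 7094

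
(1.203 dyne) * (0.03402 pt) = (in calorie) 3.451e-11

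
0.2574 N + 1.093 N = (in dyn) 1.35e+05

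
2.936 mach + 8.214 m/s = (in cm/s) 1.008e+05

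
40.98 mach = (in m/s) 1.395e+04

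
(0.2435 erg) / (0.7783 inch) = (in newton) 1.232e-06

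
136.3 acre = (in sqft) 5.937e+06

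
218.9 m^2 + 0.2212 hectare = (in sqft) 2.617e+04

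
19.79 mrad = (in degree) 1.134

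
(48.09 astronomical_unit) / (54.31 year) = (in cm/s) 4.2e+05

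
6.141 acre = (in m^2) 2.485e+04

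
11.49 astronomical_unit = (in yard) 1.88e+12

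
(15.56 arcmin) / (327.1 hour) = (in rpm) 3.67e-08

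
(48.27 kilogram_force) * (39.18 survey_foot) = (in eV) 3.528e+22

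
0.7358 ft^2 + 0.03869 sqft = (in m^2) 0.07195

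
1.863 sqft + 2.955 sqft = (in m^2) 0.4476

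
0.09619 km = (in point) 2.727e+05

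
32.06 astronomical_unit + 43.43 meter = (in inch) 1.888e+14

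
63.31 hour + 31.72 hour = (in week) 0.5657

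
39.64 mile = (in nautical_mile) 34.45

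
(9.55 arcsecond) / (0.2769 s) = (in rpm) 0.001597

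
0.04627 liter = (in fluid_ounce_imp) 1.628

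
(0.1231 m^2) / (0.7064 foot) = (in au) 3.822e-12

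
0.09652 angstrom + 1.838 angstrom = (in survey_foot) 6.347e-10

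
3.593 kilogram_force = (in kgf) 3.593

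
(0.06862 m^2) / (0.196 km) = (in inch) 0.01378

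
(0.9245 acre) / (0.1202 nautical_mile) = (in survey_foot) 55.14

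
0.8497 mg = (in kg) 8.497e-07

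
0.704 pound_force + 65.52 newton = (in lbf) 15.43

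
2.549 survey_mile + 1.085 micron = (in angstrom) 4.102e+13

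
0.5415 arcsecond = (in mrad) 0.002625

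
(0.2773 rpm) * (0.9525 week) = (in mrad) 1.673e+07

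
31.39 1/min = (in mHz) 523.2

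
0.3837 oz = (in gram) 10.88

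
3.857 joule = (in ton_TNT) 9.218e-10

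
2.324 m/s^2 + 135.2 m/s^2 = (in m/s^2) 137.5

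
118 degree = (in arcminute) 7080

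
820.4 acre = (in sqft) 3.574e+07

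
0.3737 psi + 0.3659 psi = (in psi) 0.7396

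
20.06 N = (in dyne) 2.006e+06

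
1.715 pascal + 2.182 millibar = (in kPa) 0.2199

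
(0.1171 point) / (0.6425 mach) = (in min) 3.147e-09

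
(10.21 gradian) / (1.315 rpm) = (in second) 1.165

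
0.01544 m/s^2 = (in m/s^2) 0.01544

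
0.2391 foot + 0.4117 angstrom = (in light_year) 7.703e-18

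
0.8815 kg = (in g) 881.5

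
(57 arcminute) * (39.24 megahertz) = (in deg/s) 3.728e+07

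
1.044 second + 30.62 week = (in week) 30.62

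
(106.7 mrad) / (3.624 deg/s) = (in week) 2.789e-06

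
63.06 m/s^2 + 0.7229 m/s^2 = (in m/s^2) 63.78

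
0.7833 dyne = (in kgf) 7.987e-07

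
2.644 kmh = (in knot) 1.428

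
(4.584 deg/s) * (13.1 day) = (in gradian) 5.765e+06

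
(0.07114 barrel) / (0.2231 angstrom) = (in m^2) 5.07e+08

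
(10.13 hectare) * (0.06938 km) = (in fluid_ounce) 2.377e+11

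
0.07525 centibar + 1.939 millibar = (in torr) 2.019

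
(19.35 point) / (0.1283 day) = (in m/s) 6.158e-07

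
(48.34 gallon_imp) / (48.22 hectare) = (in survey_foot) 1.495e-06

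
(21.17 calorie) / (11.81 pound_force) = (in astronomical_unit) 1.127e-11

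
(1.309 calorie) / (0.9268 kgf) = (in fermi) 6.026e+14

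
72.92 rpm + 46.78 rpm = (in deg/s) 718.2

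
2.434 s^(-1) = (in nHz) 2.434e+09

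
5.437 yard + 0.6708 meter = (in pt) 1.599e+04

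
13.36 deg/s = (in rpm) 2.227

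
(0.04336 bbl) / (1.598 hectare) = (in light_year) 4.56e-23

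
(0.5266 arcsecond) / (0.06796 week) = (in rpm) 5.931e-10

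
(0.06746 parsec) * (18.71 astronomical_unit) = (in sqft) 6.271e+28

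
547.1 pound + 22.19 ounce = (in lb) 548.5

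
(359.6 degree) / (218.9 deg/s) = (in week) 2.716e-06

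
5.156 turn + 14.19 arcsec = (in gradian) 2062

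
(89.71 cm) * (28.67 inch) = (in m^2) 0.6533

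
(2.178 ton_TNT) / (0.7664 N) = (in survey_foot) 3.901e+10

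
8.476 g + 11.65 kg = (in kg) 11.66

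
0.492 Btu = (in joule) 519.1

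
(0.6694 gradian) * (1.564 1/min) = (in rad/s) 0.0002741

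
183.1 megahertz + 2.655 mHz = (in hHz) 1.831e+06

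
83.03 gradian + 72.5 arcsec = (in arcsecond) 2.691e+05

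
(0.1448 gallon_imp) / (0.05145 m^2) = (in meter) 0.01279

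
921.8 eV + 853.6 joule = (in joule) 853.6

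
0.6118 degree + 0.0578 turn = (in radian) 0.3738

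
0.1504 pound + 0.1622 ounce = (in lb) 0.1605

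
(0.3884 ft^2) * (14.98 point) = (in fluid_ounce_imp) 6.711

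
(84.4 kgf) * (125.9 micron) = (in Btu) 9.877e-05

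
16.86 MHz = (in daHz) 1.686e+06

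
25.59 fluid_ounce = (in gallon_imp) 0.1665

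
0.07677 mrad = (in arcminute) 0.2639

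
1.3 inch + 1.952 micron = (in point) 93.61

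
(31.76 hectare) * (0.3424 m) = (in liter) 1.087e+08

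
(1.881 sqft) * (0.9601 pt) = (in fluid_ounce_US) 2.001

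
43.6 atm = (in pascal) 4.418e+06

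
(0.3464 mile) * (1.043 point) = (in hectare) 2.051e-05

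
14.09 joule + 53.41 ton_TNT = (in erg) 2.235e+18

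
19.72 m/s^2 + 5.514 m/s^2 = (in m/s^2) 25.23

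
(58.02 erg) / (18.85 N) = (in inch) 1.212e-05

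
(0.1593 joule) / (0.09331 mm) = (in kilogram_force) 174.1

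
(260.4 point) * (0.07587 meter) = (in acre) 1.722e-06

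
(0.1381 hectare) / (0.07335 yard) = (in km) 20.59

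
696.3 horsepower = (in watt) 5.192e+05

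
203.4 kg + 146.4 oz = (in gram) 2.076e+05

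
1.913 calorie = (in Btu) 0.007586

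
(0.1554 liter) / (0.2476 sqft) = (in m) 0.006756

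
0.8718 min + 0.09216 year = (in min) 4.844e+04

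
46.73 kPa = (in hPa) 467.3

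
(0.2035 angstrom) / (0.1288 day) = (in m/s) 1.829e-15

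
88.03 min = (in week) 0.008733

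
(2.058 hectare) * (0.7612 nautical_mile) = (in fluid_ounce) 9.81e+11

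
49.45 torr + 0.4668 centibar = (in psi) 1.024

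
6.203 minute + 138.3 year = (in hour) 1.212e+06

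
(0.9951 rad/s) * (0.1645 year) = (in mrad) 5.162e+09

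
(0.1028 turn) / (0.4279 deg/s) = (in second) 86.49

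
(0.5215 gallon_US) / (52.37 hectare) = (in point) 1.069e-05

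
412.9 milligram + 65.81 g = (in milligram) 6.622e+04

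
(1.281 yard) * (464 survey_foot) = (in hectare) 0.01657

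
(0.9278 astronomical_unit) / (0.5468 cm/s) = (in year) 8.049e+05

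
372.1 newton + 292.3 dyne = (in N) 372.1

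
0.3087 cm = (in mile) 1.918e-06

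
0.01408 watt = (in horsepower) 1.888e-05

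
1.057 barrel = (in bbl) 1.057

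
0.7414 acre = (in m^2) 3000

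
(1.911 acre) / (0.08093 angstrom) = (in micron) 9.556e+20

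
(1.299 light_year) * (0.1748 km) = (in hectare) 2.148e+14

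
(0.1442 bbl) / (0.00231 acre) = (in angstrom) 2.452e+07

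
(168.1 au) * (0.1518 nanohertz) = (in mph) 8539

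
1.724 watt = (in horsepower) 0.002312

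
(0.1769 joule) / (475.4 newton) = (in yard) 0.0004069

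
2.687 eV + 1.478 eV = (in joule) 6.673e-19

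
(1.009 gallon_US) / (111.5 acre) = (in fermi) 8.465e+06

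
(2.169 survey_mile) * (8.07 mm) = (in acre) 0.006961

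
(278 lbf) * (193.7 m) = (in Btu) 227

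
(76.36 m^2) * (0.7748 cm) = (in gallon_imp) 130.1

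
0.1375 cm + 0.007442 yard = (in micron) 8180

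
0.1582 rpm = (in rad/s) 0.01657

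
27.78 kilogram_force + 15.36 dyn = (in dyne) 2.724e+07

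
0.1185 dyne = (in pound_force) 2.664e-07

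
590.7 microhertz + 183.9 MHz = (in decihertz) 1.839e+09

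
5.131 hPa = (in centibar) 0.5131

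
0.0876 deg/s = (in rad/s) 0.001529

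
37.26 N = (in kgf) 3.799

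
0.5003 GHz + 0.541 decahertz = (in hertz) 5.003e+08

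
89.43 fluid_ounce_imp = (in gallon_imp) 0.5589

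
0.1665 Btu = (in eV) 1.096e+21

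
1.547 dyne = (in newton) 1.547e-05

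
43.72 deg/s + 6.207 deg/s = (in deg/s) 49.93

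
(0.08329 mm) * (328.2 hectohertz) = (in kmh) 9.841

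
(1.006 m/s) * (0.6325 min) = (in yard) 41.75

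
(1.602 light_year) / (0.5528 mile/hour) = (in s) 6.133e+16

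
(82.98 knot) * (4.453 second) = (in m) 190.1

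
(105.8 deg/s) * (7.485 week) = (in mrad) 8.359e+09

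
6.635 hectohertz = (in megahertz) 0.0006635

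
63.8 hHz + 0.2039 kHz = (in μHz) 6.584e+09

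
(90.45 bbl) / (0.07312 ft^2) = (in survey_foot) 6945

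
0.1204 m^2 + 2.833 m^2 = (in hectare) 0.0002953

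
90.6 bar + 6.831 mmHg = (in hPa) 9.061e+04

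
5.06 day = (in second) 4.372e+05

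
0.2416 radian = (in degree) 13.84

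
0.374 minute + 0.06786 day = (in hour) 1.635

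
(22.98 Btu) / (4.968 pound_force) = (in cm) 1.097e+05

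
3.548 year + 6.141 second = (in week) 185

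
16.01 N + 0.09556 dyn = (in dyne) 1.601e+06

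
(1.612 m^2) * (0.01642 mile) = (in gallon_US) 1.125e+04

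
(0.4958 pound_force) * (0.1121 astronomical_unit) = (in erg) 3.698e+17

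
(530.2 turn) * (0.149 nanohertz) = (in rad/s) 4.964e-07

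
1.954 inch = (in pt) 140.7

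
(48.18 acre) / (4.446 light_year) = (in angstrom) 0.04635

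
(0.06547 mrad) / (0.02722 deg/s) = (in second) 0.1378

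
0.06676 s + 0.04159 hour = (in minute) 2.497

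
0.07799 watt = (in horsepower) 0.0001046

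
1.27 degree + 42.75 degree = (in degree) 44.02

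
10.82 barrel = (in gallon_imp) 378.4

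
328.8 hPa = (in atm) 0.3245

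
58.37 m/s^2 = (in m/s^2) 58.37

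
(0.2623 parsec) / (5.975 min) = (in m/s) 2.258e+13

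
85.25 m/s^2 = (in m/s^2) 85.25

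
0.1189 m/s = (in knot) 0.2311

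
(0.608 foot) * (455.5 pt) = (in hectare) 2.978e-06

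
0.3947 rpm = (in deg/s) 2.368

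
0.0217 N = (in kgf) 0.002213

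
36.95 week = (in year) 0.7086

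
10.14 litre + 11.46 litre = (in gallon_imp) 4.751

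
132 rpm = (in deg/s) 792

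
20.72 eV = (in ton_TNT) 7.934e-28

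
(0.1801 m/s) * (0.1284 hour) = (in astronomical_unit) 5.565e-10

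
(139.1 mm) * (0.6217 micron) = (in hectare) 8.648e-12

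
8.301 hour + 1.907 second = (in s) 2.989e+04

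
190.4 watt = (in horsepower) 0.2553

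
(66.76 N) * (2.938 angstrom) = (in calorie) 4.688e-09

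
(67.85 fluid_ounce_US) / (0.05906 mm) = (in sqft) 365.7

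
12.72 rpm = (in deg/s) 76.32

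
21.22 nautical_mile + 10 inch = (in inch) 1.547e+06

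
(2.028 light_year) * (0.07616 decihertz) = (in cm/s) 1.461e+16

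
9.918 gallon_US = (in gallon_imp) 8.258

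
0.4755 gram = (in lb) 0.001048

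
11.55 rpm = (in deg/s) 69.3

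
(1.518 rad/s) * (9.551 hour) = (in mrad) 5.219e+07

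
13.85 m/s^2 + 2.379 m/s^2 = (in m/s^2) 16.23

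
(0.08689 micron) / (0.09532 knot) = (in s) 1.772e-06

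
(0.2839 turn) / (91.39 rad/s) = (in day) 2.259e-07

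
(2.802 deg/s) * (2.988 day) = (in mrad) 1.263e+07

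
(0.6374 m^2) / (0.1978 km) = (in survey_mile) 2.002e-06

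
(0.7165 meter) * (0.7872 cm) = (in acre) 1.394e-06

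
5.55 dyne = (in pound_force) 1.248e-05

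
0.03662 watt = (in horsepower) 4.911e-05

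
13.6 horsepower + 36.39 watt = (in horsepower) 13.65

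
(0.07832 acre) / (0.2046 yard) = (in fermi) 1.694e+18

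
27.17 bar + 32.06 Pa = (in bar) 27.17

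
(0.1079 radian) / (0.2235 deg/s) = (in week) 4.574e-05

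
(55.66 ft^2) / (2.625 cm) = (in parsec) 6.384e-15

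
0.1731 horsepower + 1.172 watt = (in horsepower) 0.1747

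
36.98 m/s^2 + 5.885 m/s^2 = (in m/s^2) 42.86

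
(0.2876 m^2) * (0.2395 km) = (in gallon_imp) 1.515e+04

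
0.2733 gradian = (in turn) 0.0006833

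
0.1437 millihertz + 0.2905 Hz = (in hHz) 0.002906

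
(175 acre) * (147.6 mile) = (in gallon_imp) 3.7e+13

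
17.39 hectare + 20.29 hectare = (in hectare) 37.68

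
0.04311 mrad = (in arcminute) 0.1482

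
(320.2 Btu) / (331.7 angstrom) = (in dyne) 1.018e+18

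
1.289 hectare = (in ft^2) 1.387e+05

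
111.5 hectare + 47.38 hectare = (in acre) 392.6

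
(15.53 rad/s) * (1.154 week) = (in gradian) 6.9e+08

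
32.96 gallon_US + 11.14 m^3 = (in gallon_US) 2976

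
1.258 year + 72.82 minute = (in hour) 1.102e+04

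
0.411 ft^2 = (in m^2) 0.03818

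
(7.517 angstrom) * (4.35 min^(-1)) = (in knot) 1.059e-10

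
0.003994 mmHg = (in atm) 5.255e-06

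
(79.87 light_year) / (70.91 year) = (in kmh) 1.216e+09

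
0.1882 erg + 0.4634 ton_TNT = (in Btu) 1.838e+06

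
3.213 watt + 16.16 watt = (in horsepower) 0.02598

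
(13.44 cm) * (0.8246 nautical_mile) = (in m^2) 205.3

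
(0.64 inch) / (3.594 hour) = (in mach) 3.69e-09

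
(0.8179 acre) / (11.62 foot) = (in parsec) 3.029e-14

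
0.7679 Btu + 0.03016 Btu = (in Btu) 0.7981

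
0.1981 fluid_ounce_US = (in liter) 0.005859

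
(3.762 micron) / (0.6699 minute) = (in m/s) 9.36e-08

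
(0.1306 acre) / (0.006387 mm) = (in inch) 3.258e+09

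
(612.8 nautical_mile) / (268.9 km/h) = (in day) 0.1759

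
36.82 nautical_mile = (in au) 4.558e-07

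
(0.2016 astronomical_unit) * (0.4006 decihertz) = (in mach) 3.548e+06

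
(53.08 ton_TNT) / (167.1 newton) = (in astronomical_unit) 0.008884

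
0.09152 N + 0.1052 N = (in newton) 0.1967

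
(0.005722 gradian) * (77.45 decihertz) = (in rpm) 0.006648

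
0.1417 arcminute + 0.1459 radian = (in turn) 0.02323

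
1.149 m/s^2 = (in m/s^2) 1.149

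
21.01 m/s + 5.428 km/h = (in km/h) 81.06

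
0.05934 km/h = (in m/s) 0.01648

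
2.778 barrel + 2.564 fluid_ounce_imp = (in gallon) 116.7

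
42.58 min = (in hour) 0.7097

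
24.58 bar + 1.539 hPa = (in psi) 356.5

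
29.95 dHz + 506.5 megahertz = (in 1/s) 5.065e+08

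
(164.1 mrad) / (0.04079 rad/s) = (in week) 6.652e-06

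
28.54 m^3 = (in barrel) 179.5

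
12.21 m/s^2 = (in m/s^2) 12.21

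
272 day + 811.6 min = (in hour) 6542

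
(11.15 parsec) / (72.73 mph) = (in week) 1.75e+10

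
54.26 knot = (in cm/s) 2791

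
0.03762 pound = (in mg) 1.706e+04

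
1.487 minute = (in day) 0.001033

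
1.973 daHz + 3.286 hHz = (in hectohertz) 3.483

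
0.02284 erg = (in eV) 1.426e+10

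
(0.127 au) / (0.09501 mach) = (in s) 5.873e+08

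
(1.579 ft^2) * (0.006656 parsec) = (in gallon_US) 7.959e+15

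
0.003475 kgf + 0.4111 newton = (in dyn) 4.452e+04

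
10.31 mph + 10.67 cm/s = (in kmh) 16.98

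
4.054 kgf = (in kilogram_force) 4.054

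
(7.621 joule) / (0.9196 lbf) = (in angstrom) 1.863e+10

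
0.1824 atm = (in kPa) 18.48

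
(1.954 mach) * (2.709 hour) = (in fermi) 6.489e+21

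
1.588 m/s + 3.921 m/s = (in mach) 0.01618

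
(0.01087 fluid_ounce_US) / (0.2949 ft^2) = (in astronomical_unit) 7.843e-17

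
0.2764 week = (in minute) 2786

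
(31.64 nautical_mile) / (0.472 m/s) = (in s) 1.241e+05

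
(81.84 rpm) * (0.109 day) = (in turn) 1.285e+04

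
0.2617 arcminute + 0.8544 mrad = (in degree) 0.05332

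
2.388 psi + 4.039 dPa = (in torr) 123.5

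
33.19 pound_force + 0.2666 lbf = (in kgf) 15.18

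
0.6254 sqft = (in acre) 1.436e-05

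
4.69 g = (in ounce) 0.1654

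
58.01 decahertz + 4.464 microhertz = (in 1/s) 580.1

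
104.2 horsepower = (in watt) 7.77e+04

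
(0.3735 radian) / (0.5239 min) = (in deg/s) 0.6808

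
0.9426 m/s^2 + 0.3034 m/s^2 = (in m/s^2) 1.246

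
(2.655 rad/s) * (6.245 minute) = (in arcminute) 3.42e+06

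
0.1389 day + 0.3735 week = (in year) 0.007544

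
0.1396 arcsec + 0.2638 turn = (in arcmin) 5698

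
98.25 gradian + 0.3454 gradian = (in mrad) 1549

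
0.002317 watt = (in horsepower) 3.107e-06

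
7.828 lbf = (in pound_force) 7.828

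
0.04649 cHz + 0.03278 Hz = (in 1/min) 1.995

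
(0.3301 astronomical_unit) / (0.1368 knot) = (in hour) 1.949e+08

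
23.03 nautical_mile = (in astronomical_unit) 2.851e-07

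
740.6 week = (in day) 5184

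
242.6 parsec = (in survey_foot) 2.456e+19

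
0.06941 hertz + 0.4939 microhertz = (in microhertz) 6.941e+04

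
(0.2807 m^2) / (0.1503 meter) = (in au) 1.248e-11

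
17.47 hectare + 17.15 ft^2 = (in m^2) 1.747e+05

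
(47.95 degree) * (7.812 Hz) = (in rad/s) 6.538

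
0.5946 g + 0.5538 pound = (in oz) 8.882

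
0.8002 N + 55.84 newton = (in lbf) 12.73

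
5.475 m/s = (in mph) 12.25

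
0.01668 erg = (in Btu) 1.581e-12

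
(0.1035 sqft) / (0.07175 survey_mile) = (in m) 8.327e-05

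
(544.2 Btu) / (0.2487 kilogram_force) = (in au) 1.574e-06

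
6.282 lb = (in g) 2849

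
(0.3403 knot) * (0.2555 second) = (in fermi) 4.473e+13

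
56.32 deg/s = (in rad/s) 0.983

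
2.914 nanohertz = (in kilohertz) 2.914e-12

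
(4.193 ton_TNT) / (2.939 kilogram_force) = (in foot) 1.997e+09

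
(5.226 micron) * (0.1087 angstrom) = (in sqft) 6.115e-16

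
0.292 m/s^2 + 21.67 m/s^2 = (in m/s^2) 21.96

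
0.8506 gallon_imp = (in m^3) 0.003867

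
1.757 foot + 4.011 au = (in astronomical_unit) 4.011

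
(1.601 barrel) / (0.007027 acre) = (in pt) 25.37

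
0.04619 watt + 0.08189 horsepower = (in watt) 61.11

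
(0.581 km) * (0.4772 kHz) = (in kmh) 9.981e+05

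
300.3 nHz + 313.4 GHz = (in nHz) 3.134e+20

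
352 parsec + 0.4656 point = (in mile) 6.749e+15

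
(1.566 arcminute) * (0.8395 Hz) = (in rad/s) 0.0003824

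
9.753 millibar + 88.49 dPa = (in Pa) 984.1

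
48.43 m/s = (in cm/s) 4843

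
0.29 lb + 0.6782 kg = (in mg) 8.097e+05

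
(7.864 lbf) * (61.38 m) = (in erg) 2.147e+10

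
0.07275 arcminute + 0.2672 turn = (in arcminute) 5772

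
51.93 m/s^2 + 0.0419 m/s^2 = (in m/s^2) 51.97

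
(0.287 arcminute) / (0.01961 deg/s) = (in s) 0.2439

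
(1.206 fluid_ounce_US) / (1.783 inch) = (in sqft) 0.008477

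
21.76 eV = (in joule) 3.486e-18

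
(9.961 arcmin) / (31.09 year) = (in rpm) 2.822e-11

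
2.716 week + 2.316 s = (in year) 0.05209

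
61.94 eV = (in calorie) 2.372e-18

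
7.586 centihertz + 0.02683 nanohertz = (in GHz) 7.586e-11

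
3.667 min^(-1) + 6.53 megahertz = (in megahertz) 6.53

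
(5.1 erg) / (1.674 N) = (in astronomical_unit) 2.037e-18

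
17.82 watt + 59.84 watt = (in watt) 77.66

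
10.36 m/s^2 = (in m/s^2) 10.36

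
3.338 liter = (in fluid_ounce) 112.9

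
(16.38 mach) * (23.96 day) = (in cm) 1.155e+12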